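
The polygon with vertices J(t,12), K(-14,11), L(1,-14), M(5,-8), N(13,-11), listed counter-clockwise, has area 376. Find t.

The doubled signed area Σ (x_i y_{i+1} − x_{i+1} y_i) is linear in t.
With t=0 it equals 620; the coefficient of t is 22 (from the two edges through J).
So 22·t + 620 = 2·376 = 752 ⇒ t = 6.

6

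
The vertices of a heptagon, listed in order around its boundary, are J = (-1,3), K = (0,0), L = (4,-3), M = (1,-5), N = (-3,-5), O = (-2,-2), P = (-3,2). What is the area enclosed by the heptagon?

29

Apply the shoelace (surveyor's) formula: 2A = Σ (x_i·y_{i+1} − x_{i+1}·y_i), indices taken mod 7.
J→K: (-1)(0) − (0)(3) = 0
K→L: (0)(-3) − (4)(0) = 0
L→M: (4)(-5) − (1)(-3) = -17
M→N: (1)(-5) − (-3)(-5) = -20
N→O: (-3)(-2) − (-2)(-5) = -4
O→P: (-2)(2) − (-3)(-2) = -10
P→J: (-3)(3) − (-1)(2) = -7
Σ = -58
Area = |Σ|/2 = 29.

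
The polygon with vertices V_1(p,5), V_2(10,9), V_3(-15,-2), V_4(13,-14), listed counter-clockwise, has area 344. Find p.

14

The doubled signed area Σ (x_i y_{i+1} − x_{i+1} y_i) is linear in p.
With p=0 it equals 366; the coefficient of p is 23 (from the two edges through V_1).
So 23·p + 366 = 2·344 = 688 ⇒ p = 14.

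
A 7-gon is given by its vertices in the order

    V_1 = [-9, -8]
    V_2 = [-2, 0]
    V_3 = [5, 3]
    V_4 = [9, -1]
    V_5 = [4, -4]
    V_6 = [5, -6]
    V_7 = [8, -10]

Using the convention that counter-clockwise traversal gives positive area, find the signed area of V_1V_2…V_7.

-123

Σ = (-16) + (-6) + (-32) + (-32) + (-4) + (-2) + (-154) = -246
Signed area = Σ/2 = -123 (negative ⇒ clockwise traversal).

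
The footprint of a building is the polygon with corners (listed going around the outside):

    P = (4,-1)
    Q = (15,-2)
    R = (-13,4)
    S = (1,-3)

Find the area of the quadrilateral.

43.5

Cross-terms: 7, 34, 35, 11  ⇒  Σ = 87
Area = |Σ|/2 = 43.5.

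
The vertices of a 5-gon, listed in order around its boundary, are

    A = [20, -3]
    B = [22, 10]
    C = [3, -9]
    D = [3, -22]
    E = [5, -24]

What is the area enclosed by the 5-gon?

Apply the shoelace formula: 2A = Σ (x_i·y_{i+1} − x_{i+1}·y_i), indices taken mod 5.
Σ = (266) + (-228) + (-39) + (38) + (465) = 502
Area = |Σ|/2 = 251.

251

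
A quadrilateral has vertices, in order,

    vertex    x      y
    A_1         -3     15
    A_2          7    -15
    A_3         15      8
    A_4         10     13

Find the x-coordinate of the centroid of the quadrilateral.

Apply Gauss's area formula. First the cross-terms c_i = x_i·y_{i+1} − x_{i+1}·y_i:
  -60, 281, 115, 189  ⇒  2A = 525, A = 262.5.
Then Σ (x_i + x_{i+1})·c_i = 10140, so x̄ = 10140 / (6·262.5) = 676/105.

676/105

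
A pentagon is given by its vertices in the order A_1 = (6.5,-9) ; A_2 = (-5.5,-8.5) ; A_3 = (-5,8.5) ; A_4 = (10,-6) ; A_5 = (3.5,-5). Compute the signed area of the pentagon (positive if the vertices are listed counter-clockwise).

-138.5

Apply the shoelace formula: 2A = Σ (x_i·y_{i+1} − x_{i+1}·y_i), indices taken mod 5.
Cross-terms: -104.75, -89.25, -55, -29, 1  ⇒  Σ = -277
Signed area = Σ/2 = -138.5 (negative ⇒ clockwise traversal).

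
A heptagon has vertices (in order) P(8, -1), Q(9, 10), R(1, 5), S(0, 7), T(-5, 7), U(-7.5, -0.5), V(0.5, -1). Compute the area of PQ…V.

118.125

Apply the shoelace (surveyor's) formula: 2A = Σ (x_i·y_{i+1} − x_{i+1}·y_i), indices taken mod 7.
P→Q: (8)(10) − (9)(-1) = 89
Q→R: (9)(5) − (1)(10) = 35
R→S: (1)(7) − (0)(5) = 7
S→T: (0)(7) − (-5)(7) = 35
T→U: (-5)(-0.5) − (-7.5)(7) = 55
U→V: (-7.5)(-1) − (0.5)(-0.5) = 7.75
V→P: (0.5)(-1) − (8)(-1) = 7.5
Σ = 236.25
Area = |Σ|/2 = 118.125.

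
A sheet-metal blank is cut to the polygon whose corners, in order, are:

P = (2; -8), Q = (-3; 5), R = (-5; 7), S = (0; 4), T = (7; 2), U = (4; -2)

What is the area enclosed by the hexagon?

P→Q: (2)(5) − (-3)(-8) = -14
Q→R: (-3)(7) − (-5)(5) = 4
R→S: (-5)(4) − (0)(7) = -20
S→T: (0)(2) − (7)(4) = -28
T→U: (7)(-2) − (4)(2) = -22
U→P: (4)(-8) − (2)(-2) = -28
Σ = -108
Area = |Σ|/2 = 54.

54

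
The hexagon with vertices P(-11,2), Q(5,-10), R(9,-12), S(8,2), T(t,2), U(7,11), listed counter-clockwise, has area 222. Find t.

7

The doubled signed area Σ (x_i y_{i+1} − x_{i+1} y_i) is linear in t.
With t=0 it equals 381; the coefficient of t is 9 (from the two edges through T).
So 9·t + 381 = 2·222 = 444 ⇒ t = 7.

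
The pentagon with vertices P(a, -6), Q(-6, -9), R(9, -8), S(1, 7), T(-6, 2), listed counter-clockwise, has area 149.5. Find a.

-5

The doubled signed area Σ (x_i y_{i+1} − x_{i+1} y_i) is linear in a.
With a=0 it equals 244; the coefficient of a is -11 (from the two edges through P).
So -11·a + 244 = 2·149.5 = 299 ⇒ a = -5.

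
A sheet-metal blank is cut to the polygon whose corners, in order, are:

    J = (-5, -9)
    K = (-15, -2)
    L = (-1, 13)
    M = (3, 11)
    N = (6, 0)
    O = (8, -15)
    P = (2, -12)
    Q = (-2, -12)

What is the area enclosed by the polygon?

342

Σ = (-125) + (-197) + (-50) + (-66) + (-90) + (-66) + (-48) + (-42) = -684
Area = |Σ|/2 = 342.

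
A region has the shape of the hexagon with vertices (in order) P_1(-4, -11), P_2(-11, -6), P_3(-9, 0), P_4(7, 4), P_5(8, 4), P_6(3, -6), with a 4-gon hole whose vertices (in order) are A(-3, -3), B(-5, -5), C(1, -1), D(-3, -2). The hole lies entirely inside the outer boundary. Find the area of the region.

150

Outer boundary:
P_1→P_2: (-4)(-6) − (-11)(-11) = -97
P_2→P_3: (-11)(0) − (-9)(-6) = -54
P_3→P_4: (-9)(4) − (7)(0) = -36
P_4→P_5: (7)(4) − (8)(4) = -4
P_5→P_6: (8)(-6) − (3)(4) = -60
P_6→P_1: (3)(-11) − (-4)(-6) = -57
Σ = -308
Area = |Σ|/2 = 154.
Hole:
Apply the shoelace (surveyor's) formula: 2A = Σ (x_i·y_{i+1} − x_{i+1}·y_i), indices taken mod 4.
A→B: (-3)(-5) − (-5)(-3) = 0
B→C: (-5)(-1) − (1)(-5) = 10
C→D: (1)(-2) − (-3)(-1) = -5
D→A: (-3)(-3) − (-3)(-2) = 3
Σ = 8
Area = |Σ|/2 = 4.
Net area = 154 − 4 = 150.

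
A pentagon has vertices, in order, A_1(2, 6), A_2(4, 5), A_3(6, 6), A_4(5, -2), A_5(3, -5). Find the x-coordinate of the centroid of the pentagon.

206/53

Apply the shoelace (surveyor's) formula. First the cross-terms c_i = x_i·y_{i+1} − x_{i+1}·y_i:
  -14, -6, -42, -19, 28  ⇒  2A = -53, A = -26.5.
Then Σ (x_i + x_{i+1})·c_i = -618, so x̄ = -618 / (6·(-26.5)) = 206/53.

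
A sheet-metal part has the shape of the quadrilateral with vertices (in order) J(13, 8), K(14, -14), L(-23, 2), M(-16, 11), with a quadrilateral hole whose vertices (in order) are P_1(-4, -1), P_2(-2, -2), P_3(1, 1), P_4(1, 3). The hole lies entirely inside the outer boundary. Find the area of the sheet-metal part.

530.5

Outer boundary:
Σ = (-294) + (-294) + (-221) + (-271) = -1080
Area = |Σ|/2 = 540.
Hole:
Apply the shoelace (surveyor's) formula: 2A = Σ (x_i·y_{i+1} − x_{i+1}·y_i), indices taken mod 4.
Cross-terms: 6, 0, 2, 11  ⇒  Σ = 19
Area = |Σ|/2 = 9.5.
Net area = 540 − 9.5 = 530.5.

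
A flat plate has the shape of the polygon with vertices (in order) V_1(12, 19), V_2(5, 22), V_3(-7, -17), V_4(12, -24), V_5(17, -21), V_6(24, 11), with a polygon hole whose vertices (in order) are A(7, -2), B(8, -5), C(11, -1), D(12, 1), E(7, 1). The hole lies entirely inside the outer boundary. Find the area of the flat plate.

873

Outer boundary:
Apply the shoelace (surveyor's) formula: 2A = Σ (x_i·y_{i+1} − x_{i+1}·y_i), indices taken mod 6.
Σ = (169) + (69) + (372) + (156) + (691) + (324) = 1781
Area = |Σ|/2 = 890.5.
Hole:
Apply Gauss's area formula: 2A = Σ (x_i·y_{i+1} − x_{i+1}·y_i), indices taken mod 5.
Σ = (-19) + (47) + (23) + (5) + (-21) = 35
Area = |Σ|/2 = 17.5.
Net area = 890.5 − 17.5 = 873.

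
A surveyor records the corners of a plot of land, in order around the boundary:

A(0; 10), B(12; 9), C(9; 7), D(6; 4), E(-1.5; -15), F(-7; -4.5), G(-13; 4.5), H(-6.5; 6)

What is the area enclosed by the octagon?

Σ = (-120) + (3) + (-6) + (-84) + (-98.25) + (-90) + (-48.75) + (-65) = -509
Area = |Σ|/2 = 254.5.

254.5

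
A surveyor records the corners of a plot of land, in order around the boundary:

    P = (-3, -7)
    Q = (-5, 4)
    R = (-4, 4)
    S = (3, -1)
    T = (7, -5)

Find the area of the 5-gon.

65.5

Apply the shoelace formula: 2A = Σ (x_i·y_{i+1} − x_{i+1}·y_i), indices taken mod 5.
Σ = (-47) + (-4) + (-8) + (-8) + (-64) = -131
Area = |Σ|/2 = 65.5.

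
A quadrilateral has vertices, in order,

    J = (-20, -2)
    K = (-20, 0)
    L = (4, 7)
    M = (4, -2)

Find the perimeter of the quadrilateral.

|JK| = √((0)² + (2)²) = √4 = 2
|KL| = √((24)² + (7)²) = √625 = 25
|LM| = √((0)² + (-9)²) = √81 = 9
|MJ| = √((-24)² + (0)²) = √576 = 24
Perimeter = 2 + 25 + 9 + 24 = 60.

60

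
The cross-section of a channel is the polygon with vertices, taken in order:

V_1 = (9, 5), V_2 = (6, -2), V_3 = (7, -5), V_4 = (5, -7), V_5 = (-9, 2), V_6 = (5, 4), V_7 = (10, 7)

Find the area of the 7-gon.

102.5

Apply Gauss's area formula: 2A = Σ (x_i·y_{i+1} − x_{i+1}·y_i), indices taken mod 7.
V_1→V_2: (9)(-2) − (6)(5) = -48
V_2→V_3: (6)(-5) − (7)(-2) = -16
V_3→V_4: (7)(-7) − (5)(-5) = -24
V_4→V_5: (5)(2) − (-9)(-7) = -53
V_5→V_6: (-9)(4) − (5)(2) = -46
V_6→V_7: (5)(7) − (10)(4) = -5
V_7→V_1: (10)(5) − (9)(7) = -13
Σ = -205
Area = |Σ|/2 = 102.5.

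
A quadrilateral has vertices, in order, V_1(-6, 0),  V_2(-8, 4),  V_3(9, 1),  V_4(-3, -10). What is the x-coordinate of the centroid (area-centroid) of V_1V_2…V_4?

-62/129

Apply Gauss's area formula. First the cross-terms c_i = x_i·y_{i+1} − x_{i+1}·y_i:
  -24, -44, -87, -60  ⇒  2A = -215, A = -107.5.
Then Σ (x_i + x_{i+1})·c_i = 310, so x̄ = 310 / (6·(-107.5)) = -62/129.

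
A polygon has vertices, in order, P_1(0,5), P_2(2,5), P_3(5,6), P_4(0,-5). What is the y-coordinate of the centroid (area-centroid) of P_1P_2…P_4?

67/36

Apply the shoelace formula. First the cross-terms c_i = x_i·y_{i+1} − x_{i+1}·y_i:
  -10, -13, -25, 0  ⇒  2A = -48, A = -24.
Then Σ (y_i + y_{i+1})·c_i = -268, so ȳ = -268 / (6·(-24)) = 67/36.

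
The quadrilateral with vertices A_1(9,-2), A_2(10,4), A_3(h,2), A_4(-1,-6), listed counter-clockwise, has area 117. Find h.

-10

Write out the shoelace sum; only the two edges meeting at A_3 involve h:
2·Area = [(10·2 − h·4) + (h·(-6) − (-1)·2)] + 112
       = -10·h + 134 = 234
⇒ h = -10.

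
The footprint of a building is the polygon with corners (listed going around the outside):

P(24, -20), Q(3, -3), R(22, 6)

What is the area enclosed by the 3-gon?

256

Apply the shoelace (surveyor's) formula: 2A = Σ (x_i·y_{i+1} − x_{i+1}·y_i), indices taken mod 3.
Cross-terms: -12, 84, -584  ⇒  Σ = -512
Area = |Σ|/2 = 256.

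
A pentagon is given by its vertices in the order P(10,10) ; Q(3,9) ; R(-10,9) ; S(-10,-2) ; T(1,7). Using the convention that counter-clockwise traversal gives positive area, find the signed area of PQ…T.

Apply the surveyor's formula: 2A = Σ (x_i·y_{i+1} − x_{i+1}·y_i), indices taken mod 5.
P→Q: (10)(9) − (3)(10) = 60
Q→R: (3)(9) − (-10)(9) = 117
R→S: (-10)(-2) − (-10)(9) = 110
S→T: (-10)(7) − (1)(-2) = -68
T→P: (1)(10) − (10)(7) = -60
Σ = 159
Signed area = Σ/2 = 79.5 (positive ⇒ counter-clockwise traversal).

79.5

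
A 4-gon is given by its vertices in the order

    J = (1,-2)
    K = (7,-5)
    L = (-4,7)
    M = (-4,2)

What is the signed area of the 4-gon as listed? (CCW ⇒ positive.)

32

Apply the shoelace formula: 2A = Σ (x_i·y_{i+1} − x_{i+1}·y_i), indices taken mod 4.
Σ = (9) + (29) + (20) + (6) = 64
Signed area = Σ/2 = 32 (positive ⇒ counter-clockwise traversal).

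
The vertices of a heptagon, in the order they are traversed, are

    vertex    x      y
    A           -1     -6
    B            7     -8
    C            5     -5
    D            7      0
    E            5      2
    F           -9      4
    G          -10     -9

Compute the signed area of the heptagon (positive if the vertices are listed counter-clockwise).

Apply the shoelace (surveyor's) formula: 2A = Σ (x_i·y_{i+1} − x_{i+1}·y_i), indices taken mod 7.
A→B: (-1)(-8) − (7)(-6) = 50
B→C: (7)(-5) − (5)(-8) = 5
C→D: (5)(0) − (7)(-5) = 35
D→E: (7)(2) − (5)(0) = 14
E→F: (5)(4) − (-9)(2) = 38
F→G: (-9)(-9) − (-10)(4) = 121
G→A: (-10)(-6) − (-1)(-9) = 51
Σ = 314
Signed area = Σ/2 = 157 (positive ⇒ counter-clockwise traversal).

157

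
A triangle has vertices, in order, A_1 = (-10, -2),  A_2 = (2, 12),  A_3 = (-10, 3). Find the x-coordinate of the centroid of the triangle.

-6

Apply the shoelace formula. First the cross-terms c_i = x_i·y_{i+1} − x_{i+1}·y_i:
  -116, 126, 50  ⇒  2A = 60, A = 30.
Then Σ (x_i + x_{i+1})·c_i = -1080, so x̄ = -1080 / (6·30) = -6.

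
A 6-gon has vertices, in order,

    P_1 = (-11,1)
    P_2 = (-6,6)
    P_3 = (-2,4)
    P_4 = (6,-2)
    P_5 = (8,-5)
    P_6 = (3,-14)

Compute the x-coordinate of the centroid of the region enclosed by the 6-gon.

Apply the shoelace (surveyor's) formula. First the cross-terms c_i = x_i·y_{i+1} − x_{i+1}·y_i:
  -60, -12, -20, -14, -97, -151  ⇒  2A = -354, A = -177.
Then Σ (x_i + x_{i+1})·c_i = 981, so x̄ = 981 / (6·(-177)) = -109/118.

-109/118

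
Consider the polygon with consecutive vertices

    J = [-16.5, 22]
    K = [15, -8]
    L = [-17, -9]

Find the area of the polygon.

495.75

Apply the surveyor's formula: 2A = Σ (x_i·y_{i+1} − x_{i+1}·y_i), indices taken mod 3.
J→K: (-16.5)(-8) − (15)(22) = -198
K→L: (15)(-9) − (-17)(-8) = -271
L→J: (-17)(22) − (-16.5)(-9) = -522.5
Σ = -991.5
Area = |Σ|/2 = 495.75.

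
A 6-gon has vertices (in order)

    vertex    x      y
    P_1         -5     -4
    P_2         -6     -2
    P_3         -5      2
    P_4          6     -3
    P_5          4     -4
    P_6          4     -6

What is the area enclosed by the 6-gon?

Σ = (-14) + (-22) + (3) + (-12) + (-8) + (-46) = -99
Area = |Σ|/2 = 49.5.

49.5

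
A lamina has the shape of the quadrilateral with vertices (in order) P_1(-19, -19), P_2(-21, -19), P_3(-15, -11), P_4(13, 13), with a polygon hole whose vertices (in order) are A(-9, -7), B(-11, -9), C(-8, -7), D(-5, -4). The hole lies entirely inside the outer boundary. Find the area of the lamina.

69.5

Outer boundary:
Cross-terms: -38, -54, -52, 0  ⇒  Σ = -144
Area = |Σ|/2 = 72.
Hole:
Apply the shoelace (surveyor's) formula: 2A = Σ (x_i·y_{i+1} − x_{i+1}·y_i), indices taken mod 4.
A→B: (-9)(-9) − (-11)(-7) = 4
B→C: (-11)(-7) − (-8)(-9) = 5
C→D: (-8)(-4) − (-5)(-7) = -3
D→A: (-5)(-7) − (-9)(-4) = -1
Σ = 5
Area = |Σ|/2 = 2.5.
Net area = 72 − 2.5 = 69.5.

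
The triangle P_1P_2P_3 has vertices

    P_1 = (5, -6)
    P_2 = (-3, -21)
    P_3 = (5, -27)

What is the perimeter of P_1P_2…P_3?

|P_1P_2| = √((-8)² + (-15)²) = √289 = 17
|P_2P_3| = √((8)² + (-6)²) = √100 = 10
|P_3P_1| = √((0)² + (21)²) = √441 = 21
Perimeter = 17 + 10 + 21 = 48.

48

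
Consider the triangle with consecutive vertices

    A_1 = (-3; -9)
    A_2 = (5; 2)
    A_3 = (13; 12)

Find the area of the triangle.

Apply the shoelace (surveyor's) formula: 2A = Σ (x_i·y_{i+1} − x_{i+1}·y_i), indices taken mod 3.
A_1→A_2: (-3)(2) − (5)(-9) = 39
A_2→A_3: (5)(12) − (13)(2) = 34
A_3→A_1: (13)(-9) − (-3)(12) = -81
Σ = -8
Area = |Σ|/2 = 4.

4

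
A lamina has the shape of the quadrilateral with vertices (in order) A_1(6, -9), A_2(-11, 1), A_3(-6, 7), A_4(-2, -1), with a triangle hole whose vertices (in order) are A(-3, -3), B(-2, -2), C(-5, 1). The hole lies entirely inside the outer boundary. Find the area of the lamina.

Outer boundary:
Cross-terms: -93, -71, 20, 24  ⇒  Σ = -120
Area = |Σ|/2 = 60.
Hole:
Apply the shoelace (surveyor's) formula: 2A = Σ (x_i·y_{i+1} − x_{i+1}·y_i), indices taken mod 3.
Σ = (0) + (-12) + (18) = 6
Area = |Σ|/2 = 3.
Net area = 60 − 3 = 57.

57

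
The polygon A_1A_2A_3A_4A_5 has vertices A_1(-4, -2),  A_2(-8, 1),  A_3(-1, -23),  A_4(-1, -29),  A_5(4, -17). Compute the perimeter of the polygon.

66

|A_1A_2| = √((-4)² + (3)²) = √25 = 5
|A_2A_3| = √((7)² + (-24)²) = √625 = 25
|A_3A_4| = √((0)² + (-6)²) = √36 = 6
|A_4A_5| = √((5)² + (12)²) = √169 = 13
|A_5A_1| = √((-8)² + (15)²) = √289 = 17
Perimeter = 5 + 25 + 6 + 13 + 17 = 66.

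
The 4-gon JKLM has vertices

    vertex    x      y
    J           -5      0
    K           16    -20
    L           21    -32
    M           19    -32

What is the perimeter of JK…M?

84

|JK| = √((21)² + (-20)²) = √841 = 29
|KL| = √((5)² + (-12)²) = √169 = 13
|LM| = √((-2)² + (0)²) = √4 = 2
|MJ| = √((-24)² + (32)²) = √1600 = 40
Perimeter = 29 + 13 + 2 + 40 = 84.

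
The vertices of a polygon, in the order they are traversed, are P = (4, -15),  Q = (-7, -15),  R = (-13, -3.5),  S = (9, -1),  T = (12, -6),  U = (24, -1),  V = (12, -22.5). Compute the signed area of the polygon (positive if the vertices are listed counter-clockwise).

-409.5

Σ = (-165) + (-170.5) + (44.5) + (-42) + (132) + (-528) + (-90) = -819
Signed area = Σ/2 = -409.5 (negative ⇒ clockwise traversal).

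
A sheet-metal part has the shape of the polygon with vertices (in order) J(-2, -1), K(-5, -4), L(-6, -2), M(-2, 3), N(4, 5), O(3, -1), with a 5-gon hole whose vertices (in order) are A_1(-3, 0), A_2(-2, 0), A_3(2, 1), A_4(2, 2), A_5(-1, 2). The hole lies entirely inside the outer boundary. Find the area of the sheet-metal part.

33.5

Outer boundary:
Apply the shoelace (surveyor's) formula: 2A = Σ (x_i·y_{i+1} − x_{i+1}·y_i), indices taken mod 6.
Σ = (3) + (-14) + (-22) + (-22) + (-19) + (-5) = -79
Area = |Σ|/2 = 39.5.
Hole:
Apply the surveyor's formula: 2A = Σ (x_i·y_{i+1} − x_{i+1}·y_i), indices taken mod 5.
Σ = (0) + (-2) + (2) + (6) + (6) = 12
Area = |Σ|/2 = 6.
Net area = 39.5 − 6 = 33.5.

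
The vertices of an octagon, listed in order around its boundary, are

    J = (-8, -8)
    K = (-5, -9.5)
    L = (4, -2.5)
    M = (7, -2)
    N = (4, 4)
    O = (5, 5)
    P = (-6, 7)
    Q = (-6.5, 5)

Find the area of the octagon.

152.25

Apply Gauss's area formula: 2A = Σ (x_i·y_{i+1} − x_{i+1}·y_i), indices taken mod 8.
J→K: (-8)(-9.5) − (-5)(-8) = 36
K→L: (-5)(-2.5) − (4)(-9.5) = 50.5
L→M: (4)(-2) − (7)(-2.5) = 9.5
M→N: (7)(4) − (4)(-2) = 36
N→O: (4)(5) − (5)(4) = 0
O→P: (5)(7) − (-6)(5) = 65
P→Q: (-6)(5) − (-6.5)(7) = 15.5
Q→J: (-6.5)(-8) − (-8)(5) = 92
Σ = 304.5
Area = |Σ|/2 = 152.25.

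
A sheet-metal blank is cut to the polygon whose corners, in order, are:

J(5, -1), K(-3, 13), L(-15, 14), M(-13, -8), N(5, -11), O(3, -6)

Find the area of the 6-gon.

Apply the shoelace formula: 2A = Σ (x_i·y_{i+1} − x_{i+1}·y_i), indices taken mod 6.
Σ = (62) + (153) + (302) + (183) + (3) + (27) = 730
Area = |Σ|/2 = 365.

365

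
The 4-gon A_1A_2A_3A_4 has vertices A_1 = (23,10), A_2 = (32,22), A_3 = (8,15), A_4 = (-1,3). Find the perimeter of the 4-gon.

|A_1A_2| = √((9)² + (12)²) = √225 = 15
|A_2A_3| = √((-24)² + (-7)²) = √625 = 25
|A_3A_4| = √((-9)² + (-12)²) = √225 = 15
|A_4A_1| = √((24)² + (7)²) = √625 = 25
Perimeter = 15 + 25 + 15 + 25 = 80.

80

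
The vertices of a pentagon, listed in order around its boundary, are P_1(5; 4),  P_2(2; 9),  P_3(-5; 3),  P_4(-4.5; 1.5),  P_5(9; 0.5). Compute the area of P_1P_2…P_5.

55.875

Σ = (37) + (51) + (6) + (-15.75) + (33.5) = 111.75
Area = |Σ|/2 = 55.875.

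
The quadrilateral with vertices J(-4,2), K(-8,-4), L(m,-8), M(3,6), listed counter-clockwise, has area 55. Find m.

Write out the shoelace sum; only the two edges meeting at L involve m:
2·Area = [((-8)·(-8) − m·(-4)) + (m·6 − 3·(-8))] + 62
       = 10·m + 150 = 110
⇒ m = -4.

-4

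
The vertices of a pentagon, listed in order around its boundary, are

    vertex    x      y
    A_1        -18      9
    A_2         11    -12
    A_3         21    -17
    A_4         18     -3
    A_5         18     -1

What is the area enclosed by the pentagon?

302.5

Apply the shoelace (surveyor's) formula: 2A = Σ (x_i·y_{i+1} − x_{i+1}·y_i), indices taken mod 5.
Σ = (117) + (65) + (243) + (36) + (144) = 605
Area = |Σ|/2 = 302.5.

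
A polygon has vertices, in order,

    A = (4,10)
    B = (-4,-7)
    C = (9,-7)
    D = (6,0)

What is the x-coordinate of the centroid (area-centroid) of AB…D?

Apply the surveyor's formula. First the cross-terms c_i = x_i·y_{i+1} − x_{i+1}·y_i:
  12, 91, 42, 60  ⇒  2A = 205, A = 102.5.
Then Σ (x_i + x_{i+1})·c_i = 1685, so x̄ = 1685 / (6·102.5) = 337/123.

337/123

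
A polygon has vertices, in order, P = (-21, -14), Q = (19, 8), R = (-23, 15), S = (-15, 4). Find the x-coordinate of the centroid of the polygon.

Apply the surveyor's formula. First the cross-terms c_i = x_i·y_{i+1} − x_{i+1}·y_i:
  98, 469, 133, 294  ⇒  2A = 994, A = 497.
Then Σ (x_i + x_{i+1})·c_i = -17710, so x̄ = -17710 / (6·497) = -1265/213.

-1265/213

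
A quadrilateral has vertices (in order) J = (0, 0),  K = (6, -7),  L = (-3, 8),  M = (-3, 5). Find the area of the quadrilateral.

18

Cross-terms: 0, 27, 9, 0  ⇒  Σ = 36
Area = |Σ|/2 = 18.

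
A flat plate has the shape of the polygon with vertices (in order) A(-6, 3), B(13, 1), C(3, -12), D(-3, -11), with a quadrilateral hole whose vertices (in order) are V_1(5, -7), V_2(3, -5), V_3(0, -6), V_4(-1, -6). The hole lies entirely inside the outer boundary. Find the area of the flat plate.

Outer boundary:
Σ = (-45) + (-159) + (-69) + (-75) = -348
Area = |Σ|/2 = 174.
Hole:
Apply the surveyor's formula: 2A = Σ (x_i·y_{i+1} − x_{i+1}·y_i), indices taken mod 4.
Σ = (-4) + (-18) + (-6) + (37) = 9
Area = |Σ|/2 = 4.5.
Net area = 174 − 4.5 = 169.5.

169.5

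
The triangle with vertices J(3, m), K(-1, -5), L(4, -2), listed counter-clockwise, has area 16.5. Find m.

4

Write out the shoelace sum; only the two edges meeting at J involve m:
2·Area = [(4·m − 3·(-2)) + (3·(-5) − (-1)·m)] + 22
       = 5·m + 13 = 33
⇒ m = 4.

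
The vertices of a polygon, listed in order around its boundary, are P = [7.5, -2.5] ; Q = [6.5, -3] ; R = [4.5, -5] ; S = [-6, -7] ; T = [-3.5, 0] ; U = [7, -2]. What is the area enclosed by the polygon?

P→Q: (7.5)(-3) − (6.5)(-2.5) = -6.25
Q→R: (6.5)(-5) − (4.5)(-3) = -19
R→S: (4.5)(-7) − (-6)(-5) = -61.5
S→T: (-6)(0) − (-3.5)(-7) = -24.5
T→U: (-3.5)(-2) − (7)(0) = 7
U→P: (7)(-2.5) − (7.5)(-2) = -2.5
Σ = -106.75
Area = |Σ|/2 = 53.375.

53.375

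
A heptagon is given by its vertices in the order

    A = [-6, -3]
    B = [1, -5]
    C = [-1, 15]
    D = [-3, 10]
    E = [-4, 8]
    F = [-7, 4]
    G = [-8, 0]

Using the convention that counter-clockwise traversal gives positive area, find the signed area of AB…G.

95

Cross-terms: 33, 10, 35, 16, 40, 32, 24  ⇒  Σ = 190
Signed area = Σ/2 = 95 (positive ⇒ counter-clockwise traversal).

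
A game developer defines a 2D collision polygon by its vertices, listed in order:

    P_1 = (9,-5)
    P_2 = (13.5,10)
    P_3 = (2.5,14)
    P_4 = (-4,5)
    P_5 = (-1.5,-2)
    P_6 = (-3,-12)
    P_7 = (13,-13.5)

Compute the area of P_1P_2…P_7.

335.25

Apply Gauss's area formula: 2A = Σ (x_i·y_{i+1} − x_{i+1}·y_i), indices taken mod 7.
P_1→P_2: (9)(10) − (13.5)(-5) = 157.5
P_2→P_3: (13.5)(14) − (2.5)(10) = 164
P_3→P_4: (2.5)(5) − (-4)(14) = 68.5
P_4→P_5: (-4)(-2) − (-1.5)(5) = 15.5
P_5→P_6: (-1.5)(-12) − (-3)(-2) = 12
P_6→P_7: (-3)(-13.5) − (13)(-12) = 196.5
P_7→P_1: (13)(-5) − (9)(-13.5) = 56.5
Σ = 670.5
Area = |Σ|/2 = 335.25.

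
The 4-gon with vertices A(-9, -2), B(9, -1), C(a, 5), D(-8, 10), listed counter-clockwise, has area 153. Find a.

8

Write out the shoelace sum; only the two edges meeting at C involve a:
2·Area = [(9·5 − a·(-1)) + (a·10 − (-8)·5)] + 133
       = 11·a + 218 = 306
⇒ a = 8.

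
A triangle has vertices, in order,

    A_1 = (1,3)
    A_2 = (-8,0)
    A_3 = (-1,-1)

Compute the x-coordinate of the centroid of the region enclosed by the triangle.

Apply the surveyor's formula. First the cross-terms c_i = x_i·y_{i+1} − x_{i+1}·y_i:
  24, 8, -2  ⇒  2A = 30, A = 15.
Then Σ (x_i + x_{i+1})·c_i = -240, so x̄ = -240 / (6·15) = -8/3.

-8/3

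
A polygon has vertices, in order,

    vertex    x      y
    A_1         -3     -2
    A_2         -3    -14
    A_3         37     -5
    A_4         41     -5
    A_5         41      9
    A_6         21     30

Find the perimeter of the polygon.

140

|A_1A_2| = √((0)² + (-12)²) = √144 = 12
|A_2A_3| = √((40)² + (9)²) = √1681 = 41
|A_3A_4| = √((4)² + (0)²) = √16 = 4
|A_4A_5| = √((0)² + (14)²) = √196 = 14
|A_5A_6| = √((-20)² + (21)²) = √841 = 29
|A_6A_1| = √((-24)² + (-32)²) = √1600 = 40
Perimeter = 12 + 41 + 4 + 14 + 29 + 40 = 140.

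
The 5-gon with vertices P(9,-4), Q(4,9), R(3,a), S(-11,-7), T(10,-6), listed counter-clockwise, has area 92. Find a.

Write out the shoelace sum; only the two edges meeting at R involve a:
2·Area = [(4·a − 3·9) + (3·(-7) − (-11)·a)] + 247
       = 15·a + 199 = 184
⇒ a = -1.

-1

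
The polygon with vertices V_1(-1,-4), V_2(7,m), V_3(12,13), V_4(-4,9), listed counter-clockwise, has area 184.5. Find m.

-5

The doubled signed area Σ (x_i y_{i+1} − x_{i+1} y_i) is linear in m.
With m=0 it equals 304; the coefficient of m is -13 (from the two edges through V_2).
So -13·m + 304 = 2·184.5 = 369 ⇒ m = -5.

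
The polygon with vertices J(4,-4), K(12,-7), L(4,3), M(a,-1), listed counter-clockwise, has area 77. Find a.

The doubled signed area Σ (x_i y_{i+1} − x_{i+1} y_i) is linear in a.
With a=0 it equals 84; the coefficient of a is -7 (from the two edges through M).
So -7·a + 84 = 2·77 = 154 ⇒ a = -10.

-10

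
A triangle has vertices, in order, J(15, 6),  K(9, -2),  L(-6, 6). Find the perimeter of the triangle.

|JK| = √((-6)² + (-8)²) = √100 = 10
|KL| = √((-15)² + (8)²) = √289 = 17
|LJ| = √((21)² + (0)²) = √441 = 21
Perimeter = 10 + 17 + 21 = 48.

48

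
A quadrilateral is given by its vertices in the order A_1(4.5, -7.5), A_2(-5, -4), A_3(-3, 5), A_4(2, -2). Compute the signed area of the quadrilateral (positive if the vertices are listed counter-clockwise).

Apply Gauss's area formula: 2A = Σ (x_i·y_{i+1} − x_{i+1}·y_i), indices taken mod 4.
Σ = (-55.5) + (-37) + (-4) + (-6) = -102.5
Signed area = Σ/2 = -51.25 (negative ⇒ clockwise traversal).

-51.25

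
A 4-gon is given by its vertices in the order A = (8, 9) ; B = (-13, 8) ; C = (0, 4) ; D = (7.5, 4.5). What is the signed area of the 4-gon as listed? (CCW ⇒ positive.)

65.25

Apply the shoelace formula: 2A = Σ (x_i·y_{i+1} − x_{i+1}·y_i), indices taken mod 4.
Σ = (181) + (-52) + (-30) + (31.5) = 130.5
Signed area = Σ/2 = 65.25 (positive ⇒ counter-clockwise traversal).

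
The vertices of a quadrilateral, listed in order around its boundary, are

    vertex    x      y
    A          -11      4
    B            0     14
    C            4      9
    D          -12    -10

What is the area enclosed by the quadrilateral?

Σ = (-154) + (-56) + (68) + (-158) = -300
Area = |Σ|/2 = 150.

150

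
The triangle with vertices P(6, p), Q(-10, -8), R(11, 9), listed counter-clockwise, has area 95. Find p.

14

The doubled signed area Σ (x_i y_{i+1} − x_{i+1} y_i) is linear in p.
With p=0 it equals -104; the coefficient of p is 21 (from the two edges through P).
So 21·p + -104 = 2·95 = 190 ⇒ p = 14.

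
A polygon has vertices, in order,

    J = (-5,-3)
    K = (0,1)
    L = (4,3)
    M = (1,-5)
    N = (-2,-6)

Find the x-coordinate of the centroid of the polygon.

-13/36

Apply the surveyor's formula. First the cross-terms c_i = x_i·y_{i+1} − x_{i+1}·y_i:
  -5, -4, -23, -16, -24  ⇒  2A = -72, A = -36.
Then Σ (x_i + x_{i+1})·c_i = 78, so x̄ = 78 / (6·(-36)) = -13/36.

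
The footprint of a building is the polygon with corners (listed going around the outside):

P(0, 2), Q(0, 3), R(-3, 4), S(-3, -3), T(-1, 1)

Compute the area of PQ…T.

11

Apply Gauss's area formula: 2A = Σ (x_i·y_{i+1} − x_{i+1}·y_i), indices taken mod 5.
Σ = (0) + (9) + (21) + (-6) + (-2) = 22
Area = |Σ|/2 = 11.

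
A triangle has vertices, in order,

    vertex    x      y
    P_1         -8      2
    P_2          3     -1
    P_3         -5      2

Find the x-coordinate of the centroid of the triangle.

-10/3

Apply the shoelace formula. First the cross-terms c_i = x_i·y_{i+1} − x_{i+1}·y_i:
  2, 1, 6  ⇒  2A = 9, A = 4.5.
Then Σ (x_i + x_{i+1})·c_i = -90, so x̄ = -90 / (6·4.5) = -10/3.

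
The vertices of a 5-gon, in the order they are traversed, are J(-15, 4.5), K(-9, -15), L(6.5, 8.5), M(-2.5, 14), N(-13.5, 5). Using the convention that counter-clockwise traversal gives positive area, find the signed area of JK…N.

294.75

Σ = (265.5) + (21) + (112.25) + (176.5) + (14.25) = 589.5
Signed area = Σ/2 = 294.75 (positive ⇒ counter-clockwise traversal).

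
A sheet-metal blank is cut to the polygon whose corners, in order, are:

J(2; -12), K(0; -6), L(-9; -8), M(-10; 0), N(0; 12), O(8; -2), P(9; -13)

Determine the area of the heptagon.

Apply the surveyor's formula: 2A = Σ (x_i·y_{i+1} − x_{i+1}·y_i), indices taken mod 7.
Σ = (-12) + (-54) + (-80) + (-120) + (-96) + (-86) + (-82) = -530
Area = |Σ|/2 = 265.

265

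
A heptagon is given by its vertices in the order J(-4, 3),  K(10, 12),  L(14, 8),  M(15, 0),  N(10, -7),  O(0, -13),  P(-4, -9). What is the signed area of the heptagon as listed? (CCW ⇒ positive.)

-310.5

Σ = (-78) + (-88) + (-120) + (-105) + (-130) + (-52) + (-48) = -621
Signed area = Σ/2 = -310.5 (negative ⇒ clockwise traversal).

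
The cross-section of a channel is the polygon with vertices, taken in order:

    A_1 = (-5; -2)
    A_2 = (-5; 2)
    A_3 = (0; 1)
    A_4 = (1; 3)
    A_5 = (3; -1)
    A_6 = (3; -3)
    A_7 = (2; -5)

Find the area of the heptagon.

40

Apply the shoelace (surveyor's) formula: 2A = Σ (x_i·y_{i+1} − x_{i+1}·y_i), indices taken mod 7.
Cross-terms: -20, -5, -1, -10, -6, -9, -29  ⇒  Σ = -80
Area = |Σ|/2 = 40.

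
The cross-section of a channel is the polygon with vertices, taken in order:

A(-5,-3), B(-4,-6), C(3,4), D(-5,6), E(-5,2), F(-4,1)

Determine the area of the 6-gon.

Apply the shoelace (surveyor's) formula: 2A = Σ (x_i·y_{i+1} − x_{i+1}·y_i), indices taken mod 6.
A→B: (-5)(-6) − (-4)(-3) = 18
B→C: (-4)(4) − (3)(-6) = 2
C→D: (3)(6) − (-5)(4) = 38
D→E: (-5)(2) − (-5)(6) = 20
E→F: (-5)(1) − (-4)(2) = 3
F→A: (-4)(-3) − (-5)(1) = 17
Σ = 98
Area = |Σ|/2 = 49.

49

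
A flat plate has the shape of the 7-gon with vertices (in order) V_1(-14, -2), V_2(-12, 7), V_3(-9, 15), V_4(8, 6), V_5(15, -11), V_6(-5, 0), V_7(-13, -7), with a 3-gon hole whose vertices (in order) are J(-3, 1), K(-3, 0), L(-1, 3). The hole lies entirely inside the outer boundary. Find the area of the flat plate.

340.5

Outer boundary:
Cross-terms: -122, -117, -174, -178, -55, 35, -72  ⇒  Σ = -683
Area = |Σ|/2 = 341.5.
Hole:
J→K: (-3)(0) − (-3)(1) = 3
K→L: (-3)(3) − (-1)(0) = -9
L→J: (-1)(1) − (-3)(3) = 8
Σ = 2
Area = |Σ|/2 = 1.
Net area = 341.5 − 1 = 340.5.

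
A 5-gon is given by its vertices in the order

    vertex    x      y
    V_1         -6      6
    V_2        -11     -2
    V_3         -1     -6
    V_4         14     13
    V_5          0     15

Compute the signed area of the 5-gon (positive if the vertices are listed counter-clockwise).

Cross-terms: 78, 64, 71, 210, 90  ⇒  Σ = 513
Signed area = Σ/2 = 256.5 (positive ⇒ counter-clockwise traversal).

256.5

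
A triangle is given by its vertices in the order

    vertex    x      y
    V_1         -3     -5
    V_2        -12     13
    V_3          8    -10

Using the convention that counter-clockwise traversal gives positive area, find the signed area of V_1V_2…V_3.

-76.5

Σ = (-99) + (16) + (-70) = -153
Signed area = Σ/2 = -76.5 (negative ⇒ clockwise traversal).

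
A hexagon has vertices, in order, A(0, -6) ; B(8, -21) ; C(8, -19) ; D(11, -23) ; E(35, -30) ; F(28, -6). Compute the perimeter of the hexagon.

|AB| = √((8)² + (-15)²) = √289 = 17
|BC| = √((0)² + (2)²) = √4 = 2
|CD| = √((3)² + (-4)²) = √25 = 5
|DE| = √((24)² + (-7)²) = √625 = 25
|EF| = √((-7)² + (24)²) = √625 = 25
|FA| = √((-28)² + (0)²) = √784 = 28
Perimeter = 17 + 2 + 5 + 25 + 25 + 28 = 102.

102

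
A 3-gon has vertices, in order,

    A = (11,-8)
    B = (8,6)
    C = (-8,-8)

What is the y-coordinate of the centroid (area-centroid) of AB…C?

Apply the surveyor's formula. First the cross-terms c_i = x_i·y_{i+1} − x_{i+1}·y_i:
  130, -16, 152  ⇒  2A = 266, A = 133.
Then Σ (y_i + y_{i+1})·c_i = -2660, so ȳ = -2660 / (6·133) = -10/3.

-10/3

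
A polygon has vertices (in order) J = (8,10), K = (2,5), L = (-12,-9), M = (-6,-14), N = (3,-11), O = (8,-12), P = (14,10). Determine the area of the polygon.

Apply the surveyor's formula: 2A = Σ (x_i·y_{i+1} − x_{i+1}·y_i), indices taken mod 7.
Cross-terms: 20, 42, 114, 108, 52, 248, 60  ⇒  Σ = 644
Area = |Σ|/2 = 322.

322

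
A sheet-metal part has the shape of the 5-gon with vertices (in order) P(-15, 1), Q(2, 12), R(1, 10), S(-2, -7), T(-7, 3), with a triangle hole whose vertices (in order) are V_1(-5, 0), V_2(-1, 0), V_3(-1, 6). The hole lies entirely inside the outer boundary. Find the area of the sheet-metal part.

Outer boundary:
Apply the shoelace formula: 2A = Σ (x_i·y_{i+1} − x_{i+1}·y_i), indices taken mod 5.
Σ = (-182) + (8) + (13) + (-55) + (38) = -178
Area = |Σ|/2 = 89.
Hole:
Σ = (0) + (-6) + (30) = 24
Area = |Σ|/2 = 12.
Net area = 89 − 12 = 77.

77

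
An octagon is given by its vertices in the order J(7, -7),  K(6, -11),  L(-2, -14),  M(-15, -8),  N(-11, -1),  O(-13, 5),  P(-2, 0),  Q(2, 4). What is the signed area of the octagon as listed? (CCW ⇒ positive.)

Cross-terms: -35, -106, -194, -73, -68, 10, -8, -42  ⇒  Σ = -516
Signed area = Σ/2 = -258 (negative ⇒ clockwise traversal).

-258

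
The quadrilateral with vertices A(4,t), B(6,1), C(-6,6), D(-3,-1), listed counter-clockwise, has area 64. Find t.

The doubled signed area Σ (x_i y_{i+1} − x_{i+1} y_i) is linear in t.
With t=0 it equals 74; the coefficient of t is -9 (from the two edges through A).
So -9·t + 74 = 2·64 = 128 ⇒ t = -6.

-6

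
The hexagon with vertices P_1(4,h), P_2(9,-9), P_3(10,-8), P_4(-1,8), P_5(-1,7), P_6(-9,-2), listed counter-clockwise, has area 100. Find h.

-4

Write out the shoelace sum; only the two edges meeting at P_1 involve h:
2·Area = [((-9)·h − 4·(-2)) + (4·(-9) − 9·h)] + 156
       = -18·h + 128 = 200
⇒ h = -4.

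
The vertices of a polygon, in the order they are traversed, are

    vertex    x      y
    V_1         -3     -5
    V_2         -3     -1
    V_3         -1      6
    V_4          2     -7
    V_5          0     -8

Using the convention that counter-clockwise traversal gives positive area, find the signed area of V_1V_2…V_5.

-38

Apply Gauss's area formula: 2A = Σ (x_i·y_{i+1} − x_{i+1}·y_i), indices taken mod 5.
Σ = (-12) + (-19) + (-5) + (-16) + (-24) = -76
Signed area = Σ/2 = -38 (negative ⇒ clockwise traversal).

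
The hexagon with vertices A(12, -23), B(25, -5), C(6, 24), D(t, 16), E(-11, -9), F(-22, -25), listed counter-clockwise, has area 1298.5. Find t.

Write out the shoelace sum; only the two edges meeting at D involve t:
2·Area = [(6·16 − t·24) + (t·(-9) − (-11)·16)] + 2028
       = -33·t + 2300 = 2597
⇒ t = -9.

-9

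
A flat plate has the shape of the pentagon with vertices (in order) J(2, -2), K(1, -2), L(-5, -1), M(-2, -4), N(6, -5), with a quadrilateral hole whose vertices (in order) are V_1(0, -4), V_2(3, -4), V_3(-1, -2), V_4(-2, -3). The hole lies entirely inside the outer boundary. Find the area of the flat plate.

14

Outer boundary:
J→K: (2)(-2) − (1)(-2) = -2
K→L: (1)(-1) − (-5)(-2) = -11
L→M: (-5)(-4) − (-2)(-1) = 18
M→N: (-2)(-5) − (6)(-4) = 34
N→J: (6)(-2) − (2)(-5) = -2
Σ = 37
Area = |Σ|/2 = 18.5.
Hole:
Apply the shoelace (surveyor's) formula: 2A = Σ (x_i·y_{i+1} − x_{i+1}·y_i), indices taken mod 4.
Cross-terms: 12, -10, -1, 8  ⇒  Σ = 9
Area = |Σ|/2 = 4.5.
Net area = 18.5 − 4.5 = 14.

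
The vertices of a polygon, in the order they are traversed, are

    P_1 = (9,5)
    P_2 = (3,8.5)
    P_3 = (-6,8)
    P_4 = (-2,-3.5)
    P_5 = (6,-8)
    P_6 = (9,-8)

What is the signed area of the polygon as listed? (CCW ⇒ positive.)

175.75

Apply the shoelace (surveyor's) formula: 2A = Σ (x_i·y_{i+1} − x_{i+1}·y_i), indices taken mod 6.
Cross-terms: 61.5, 75, 37, 37, 24, 117  ⇒  Σ = 351.5
Signed area = Σ/2 = 175.75 (positive ⇒ counter-clockwise traversal).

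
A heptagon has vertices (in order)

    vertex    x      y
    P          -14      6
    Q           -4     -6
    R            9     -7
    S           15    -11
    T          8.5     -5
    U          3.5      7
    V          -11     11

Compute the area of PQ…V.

Σ = (108) + (82) + (6) + (18.5) + (77) + (115.5) + (88) = 495
Area = |Σ|/2 = 247.5.

247.5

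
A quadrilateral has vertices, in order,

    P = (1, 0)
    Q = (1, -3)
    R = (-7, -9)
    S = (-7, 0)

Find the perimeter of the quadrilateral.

|PQ| = √((0)² + (-3)²) = √9 = 3
|QR| = √((-8)² + (-6)²) = √100 = 10
|RS| = √((0)² + (9)²) = √81 = 9
|SP| = √((8)² + (0)²) = √64 = 8
Perimeter = 3 + 10 + 9 + 8 = 30.

30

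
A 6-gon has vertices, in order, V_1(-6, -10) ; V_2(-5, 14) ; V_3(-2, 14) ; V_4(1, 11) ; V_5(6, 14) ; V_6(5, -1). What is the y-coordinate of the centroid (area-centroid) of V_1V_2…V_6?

Apply the surveyor's formula. First the cross-terms c_i = x_i·y_{i+1} − x_{i+1}·y_i:
  -134, -42, -36, -52, -76, -56  ⇒  2A = -396, A = -198.
Then Σ (y_i + y_{i+1})·c_i = -4284, so ȳ = -4284 / (6·(-198)) = 119/33.

119/33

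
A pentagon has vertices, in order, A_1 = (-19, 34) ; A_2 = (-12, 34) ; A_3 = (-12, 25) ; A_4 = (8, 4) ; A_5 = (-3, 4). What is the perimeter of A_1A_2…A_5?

90

|A_1A_2| = √((7)² + (0)²) = √49 = 7
|A_2A_3| = √((0)² + (-9)²) = √81 = 9
|A_3A_4| = √((20)² + (-21)²) = √841 = 29
|A_4A_5| = √((-11)² + (0)²) = √121 = 11
|A_5A_1| = √((-16)² + (30)²) = √1156 = 34
Perimeter = 7 + 9 + 29 + 11 + 34 = 90.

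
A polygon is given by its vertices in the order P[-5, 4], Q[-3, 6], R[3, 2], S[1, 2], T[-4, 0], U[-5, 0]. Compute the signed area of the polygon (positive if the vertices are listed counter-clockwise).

-25

Apply Gauss's area formula: 2A = Σ (x_i·y_{i+1} − x_{i+1}·y_i), indices taken mod 6.
P→Q: (-5)(6) − (-3)(4) = -18
Q→R: (-3)(2) − (3)(6) = -24
R→S: (3)(2) − (1)(2) = 4
S→T: (1)(0) − (-4)(2) = 8
T→U: (-4)(0) − (-5)(0) = 0
U→P: (-5)(4) − (-5)(0) = -20
Σ = -50
Signed area = Σ/2 = -25 (negative ⇒ clockwise traversal).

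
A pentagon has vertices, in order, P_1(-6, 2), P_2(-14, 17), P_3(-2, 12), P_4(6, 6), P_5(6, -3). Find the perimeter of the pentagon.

62

|P_1P_2| = √((-8)² + (15)²) = √289 = 17
|P_2P_3| = √((12)² + (-5)²) = √169 = 13
|P_3P_4| = √((8)² + (-6)²) = √100 = 10
|P_4P_5| = √((0)² + (-9)²) = √81 = 9
|P_5P_1| = √((-12)² + (5)²) = √169 = 13
Perimeter = 17 + 13 + 10 + 9 + 13 = 62.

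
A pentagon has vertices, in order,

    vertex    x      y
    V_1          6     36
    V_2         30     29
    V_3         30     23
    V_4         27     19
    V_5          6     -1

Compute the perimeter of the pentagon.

102

|V_1V_2| = √((24)² + (-7)²) = √625 = 25
|V_2V_3| = √((0)² + (-6)²) = √36 = 6
|V_3V_4| = √((-3)² + (-4)²) = √25 = 5
|V_4V_5| = √((-21)² + (-20)²) = √841 = 29
|V_5V_1| = √((0)² + (37)²) = √1369 = 37
Perimeter = 25 + 6 + 5 + 29 + 37 = 102.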